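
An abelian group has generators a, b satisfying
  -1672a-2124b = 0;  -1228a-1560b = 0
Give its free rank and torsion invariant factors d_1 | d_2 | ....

rank_ℚ(R)=2; free=2−2=0
SNF(R) diag = [4, 12] → torsion [4, 12]

Answer: M ≅ ℤ/4 ⊕ ℤ/12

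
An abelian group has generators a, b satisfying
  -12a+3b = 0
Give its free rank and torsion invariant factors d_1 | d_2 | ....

rank_ℚ(R)=1; free=2−1=1
SNF(R) diag = [3] → torsion [3]

Answer: M ≅ ℤ^1 ⊕ ℤ/3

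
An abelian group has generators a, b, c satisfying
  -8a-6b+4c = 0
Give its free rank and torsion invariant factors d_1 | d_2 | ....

Answer: M ≅ ℤ^2 ⊕ ℤ/2

Derivation:
rank_ℚ(R)=1; free=3−1=2
SNF(R) diag = [2] → torsion [2]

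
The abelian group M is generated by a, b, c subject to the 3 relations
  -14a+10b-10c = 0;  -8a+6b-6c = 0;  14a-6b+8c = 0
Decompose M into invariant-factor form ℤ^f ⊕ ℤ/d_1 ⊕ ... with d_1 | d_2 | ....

Answer: M ≅ ℤ/2 ⊕ ℤ/2 ⊕ ℤ/2

Derivation:
rank_ℚ(R)=3; free=3−3=0
SNF(R) diag = [2, 2, 2] → torsion [2, 2, 2]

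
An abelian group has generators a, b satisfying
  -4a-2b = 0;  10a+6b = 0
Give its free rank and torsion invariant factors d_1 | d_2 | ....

rank_ℚ(R)=2; free=2−2=0
SNF(R) diag = [2, 2] → torsion [2, 2]

Answer: M ≅ ℤ/2 ⊕ ℤ/2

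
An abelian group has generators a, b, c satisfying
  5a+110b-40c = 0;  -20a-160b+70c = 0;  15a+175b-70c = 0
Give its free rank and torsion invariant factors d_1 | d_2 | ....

Answer: M ≅ ℤ/5 ⊕ ℤ/5 ⊕ ℤ/10

Derivation:
rank_ℚ(R)=3; free=3−3=0
SNF(R) diag = [5, 5, 10] → torsion [5, 5, 10]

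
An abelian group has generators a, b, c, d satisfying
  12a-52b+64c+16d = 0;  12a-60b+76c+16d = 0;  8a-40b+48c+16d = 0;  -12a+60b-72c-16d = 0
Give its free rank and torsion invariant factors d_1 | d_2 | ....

rank_ℚ(R)=4; free=4−4=0
SNF(R) diag = [4, 4, 8, 16] → torsion [4, 4, 8, 16]

Answer: M ≅ ℤ/4 ⊕ ℤ/4 ⊕ ℤ/8 ⊕ ℤ/16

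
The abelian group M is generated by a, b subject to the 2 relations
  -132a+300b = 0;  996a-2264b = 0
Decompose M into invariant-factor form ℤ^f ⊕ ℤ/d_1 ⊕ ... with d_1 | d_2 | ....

rank_ℚ(R)=2; free=2−2=0
SNF(R) diag = [4, 12] → torsion [4, 12]

Answer: M ≅ ℤ/4 ⊕ ℤ/12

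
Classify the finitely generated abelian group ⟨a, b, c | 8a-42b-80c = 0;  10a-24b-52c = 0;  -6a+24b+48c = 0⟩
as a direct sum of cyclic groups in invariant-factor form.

Answer: M ≅ ℤ/2 ⊕ ℤ/6 ⊕ ℤ/12

Derivation:
rank_ℚ(R)=3; free=3−3=0
SNF(R) diag = [2, 6, 12] → torsion [2, 6, 12]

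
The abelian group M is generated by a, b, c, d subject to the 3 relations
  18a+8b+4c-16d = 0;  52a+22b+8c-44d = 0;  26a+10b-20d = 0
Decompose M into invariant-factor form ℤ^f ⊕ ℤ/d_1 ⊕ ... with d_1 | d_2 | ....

Answer: M ≅ ℤ^1 ⊕ ℤ/2 ⊕ ℤ/2 ⊕ ℤ/4

Derivation:
rank_ℚ(R)=3; free=4−3=1
SNF(R) diag = [2, 2, 4] → torsion [2, 2, 4]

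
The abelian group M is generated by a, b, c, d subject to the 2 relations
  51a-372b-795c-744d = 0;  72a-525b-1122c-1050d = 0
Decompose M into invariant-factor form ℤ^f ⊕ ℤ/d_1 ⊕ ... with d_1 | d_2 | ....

Answer: M ≅ ℤ^2 ⊕ ℤ/3 ⊕ ℤ/3

Derivation:
rank_ℚ(R)=2; free=4−2=2
SNF(R) diag = [3, 3] → torsion [3, 3]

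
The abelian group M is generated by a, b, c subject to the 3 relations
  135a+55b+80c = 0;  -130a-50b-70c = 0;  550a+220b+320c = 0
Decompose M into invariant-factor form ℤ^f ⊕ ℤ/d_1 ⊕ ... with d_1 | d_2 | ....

Answer: M ≅ ℤ/5 ⊕ ℤ/10 ⊕ ℤ/30

Derivation:
rank_ℚ(R)=3; free=3−3=0
SNF(R) diag = [5, 10, 30] → torsion [5, 10, 30]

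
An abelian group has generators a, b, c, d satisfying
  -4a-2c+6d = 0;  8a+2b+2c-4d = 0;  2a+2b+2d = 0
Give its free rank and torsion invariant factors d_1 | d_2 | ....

rank_ℚ(R)=3; free=4−3=1
SNF(R) diag = [2, 2, 2] → torsion [2, 2, 2]

Answer: M ≅ ℤ^1 ⊕ ℤ/2 ⊕ ℤ/2 ⊕ ℤ/2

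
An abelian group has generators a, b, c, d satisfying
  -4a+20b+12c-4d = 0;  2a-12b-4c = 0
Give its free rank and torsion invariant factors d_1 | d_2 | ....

Answer: M ≅ ℤ^2 ⊕ ℤ/2 ⊕ ℤ/4

Derivation:
rank_ℚ(R)=2; free=4−2=2
SNF(R) diag = [2, 4] → torsion [2, 4]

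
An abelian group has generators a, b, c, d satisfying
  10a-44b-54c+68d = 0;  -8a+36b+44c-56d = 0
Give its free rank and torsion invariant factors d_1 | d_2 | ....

rank_ℚ(R)=2; free=4−2=2
SNF(R) diag = [2, 4] → torsion [2, 4]

Answer: M ≅ ℤ^2 ⊕ ℤ/2 ⊕ ℤ/4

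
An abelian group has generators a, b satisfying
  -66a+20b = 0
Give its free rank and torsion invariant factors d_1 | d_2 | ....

Answer: M ≅ ℤ^1 ⊕ ℤ/2

Derivation:
rank_ℚ(R)=1; free=2−1=1
SNF(R) diag = [2] → torsion [2]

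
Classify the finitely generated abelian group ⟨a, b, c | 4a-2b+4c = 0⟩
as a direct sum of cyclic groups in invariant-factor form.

rank_ℚ(R)=1; free=3−1=2
SNF(R) diag = [2] → torsion [2]

Answer: M ≅ ℤ^2 ⊕ ℤ/2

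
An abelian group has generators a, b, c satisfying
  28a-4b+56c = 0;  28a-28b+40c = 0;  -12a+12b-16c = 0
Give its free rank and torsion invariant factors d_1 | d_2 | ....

Answer: M ≅ ℤ/4 ⊕ ℤ/8 ⊕ ℤ/24

Derivation:
rank_ℚ(R)=3; free=3−3=0
SNF(R) diag = [4, 8, 24] → torsion [4, 8, 24]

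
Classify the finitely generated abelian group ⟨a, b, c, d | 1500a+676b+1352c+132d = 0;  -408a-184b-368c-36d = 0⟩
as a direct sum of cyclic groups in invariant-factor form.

rank_ℚ(R)=2; free=4−2=2
SNF(R) diag = [4, 12] → torsion [4, 12]

Answer: M ≅ ℤ^2 ⊕ ℤ/4 ⊕ ℤ/12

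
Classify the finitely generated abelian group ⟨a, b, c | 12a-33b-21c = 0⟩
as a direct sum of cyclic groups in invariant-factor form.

rank_ℚ(R)=1; free=3−1=2
SNF(R) diag = [3] → torsion [3]

Answer: M ≅ ℤ^2 ⊕ ℤ/3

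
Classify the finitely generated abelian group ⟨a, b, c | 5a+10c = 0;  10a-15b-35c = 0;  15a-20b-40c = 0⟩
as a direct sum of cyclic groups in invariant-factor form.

rank_ℚ(R)=3; free=3−3=0
SNF(R) diag = [5, 5, 10] → torsion [5, 5, 10]

Answer: M ≅ ℤ/5 ⊕ ℤ/5 ⊕ ℤ/10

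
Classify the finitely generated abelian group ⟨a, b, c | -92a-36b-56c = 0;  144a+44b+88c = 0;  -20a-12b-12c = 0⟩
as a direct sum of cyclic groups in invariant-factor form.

Answer: M ≅ ℤ/4 ⊕ ℤ/4 ⊕ ℤ/4

Derivation:
rank_ℚ(R)=3; free=3−3=0
SNF(R) diag = [4, 4, 4] → torsion [4, 4, 4]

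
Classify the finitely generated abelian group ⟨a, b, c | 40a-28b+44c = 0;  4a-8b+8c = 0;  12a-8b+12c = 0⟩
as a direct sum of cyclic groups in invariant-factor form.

Answer: M ≅ ℤ/4 ⊕ ℤ/4 ⊕ ℤ/12

Derivation:
rank_ℚ(R)=3; free=3−3=0
SNF(R) diag = [4, 4, 12] → torsion [4, 4, 12]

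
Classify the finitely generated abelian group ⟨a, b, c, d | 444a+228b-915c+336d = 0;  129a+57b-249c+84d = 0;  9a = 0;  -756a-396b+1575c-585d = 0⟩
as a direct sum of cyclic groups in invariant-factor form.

rank_ℚ(R)=4; free=4−4=0
SNF(R) diag = [3, 9, 27, 81] → torsion [3, 9, 27, 81]

Answer: M ≅ ℤ/3 ⊕ ℤ/9 ⊕ ℤ/27 ⊕ ℤ/81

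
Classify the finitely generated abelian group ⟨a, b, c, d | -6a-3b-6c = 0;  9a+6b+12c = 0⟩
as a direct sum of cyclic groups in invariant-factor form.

Answer: M ≅ ℤ^2 ⊕ ℤ/3 ⊕ ℤ/3

Derivation:
rank_ℚ(R)=2; free=4−2=2
SNF(R) diag = [3, 3] → torsion [3, 3]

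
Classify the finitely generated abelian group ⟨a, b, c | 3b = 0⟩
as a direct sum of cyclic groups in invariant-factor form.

rank_ℚ(R)=1; free=3−1=2
SNF(R) diag = [3] → torsion [3]

Answer: M ≅ ℤ^2 ⊕ ℤ/3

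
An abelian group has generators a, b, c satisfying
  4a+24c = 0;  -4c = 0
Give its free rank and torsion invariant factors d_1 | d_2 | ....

rank_ℚ(R)=2; free=3−2=1
SNF(R) diag = [4, 4] → torsion [4, 4]

Answer: M ≅ ℤ^1 ⊕ ℤ/4 ⊕ ℤ/4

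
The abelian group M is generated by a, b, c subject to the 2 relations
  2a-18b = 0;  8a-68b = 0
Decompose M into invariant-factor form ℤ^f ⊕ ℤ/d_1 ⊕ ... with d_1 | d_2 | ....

rank_ℚ(R)=2; free=3−2=1
SNF(R) diag = [2, 4] → torsion [2, 4]

Answer: M ≅ ℤ^1 ⊕ ℤ/2 ⊕ ℤ/4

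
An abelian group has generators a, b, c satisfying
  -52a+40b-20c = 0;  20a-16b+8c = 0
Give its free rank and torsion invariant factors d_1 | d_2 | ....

Answer: M ≅ ℤ^1 ⊕ ℤ/4 ⊕ ℤ/4

Derivation:
rank_ℚ(R)=2; free=3−2=1
SNF(R) diag = [4, 4] → torsion [4, 4]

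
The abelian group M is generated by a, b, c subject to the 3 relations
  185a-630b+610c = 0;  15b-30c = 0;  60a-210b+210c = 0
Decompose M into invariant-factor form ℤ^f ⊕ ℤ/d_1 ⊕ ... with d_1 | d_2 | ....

rank_ℚ(R)=3; free=3−3=0
SNF(R) diag = [5, 15, 30] → torsion [5, 15, 30]

Answer: M ≅ ℤ/5 ⊕ ℤ/15 ⊕ ℤ/30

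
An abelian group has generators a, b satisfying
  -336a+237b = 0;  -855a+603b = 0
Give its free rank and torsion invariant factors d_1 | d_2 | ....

Answer: M ≅ ℤ/3 ⊕ ℤ/9

Derivation:
rank_ℚ(R)=2; free=2−2=0
SNF(R) diag = [3, 9] → torsion [3, 9]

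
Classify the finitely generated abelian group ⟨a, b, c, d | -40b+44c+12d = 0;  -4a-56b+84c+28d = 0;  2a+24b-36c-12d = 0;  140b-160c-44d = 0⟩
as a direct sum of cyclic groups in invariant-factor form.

Answer: M ≅ ℤ/2 ⊕ ℤ/4 ⊕ ℤ/4 ⊕ ℤ/8

Derivation:
rank_ℚ(R)=4; free=4−4=0
SNF(R) diag = [2, 4, 4, 8] → torsion [2, 4, 4, 8]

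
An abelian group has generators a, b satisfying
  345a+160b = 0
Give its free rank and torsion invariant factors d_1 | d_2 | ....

rank_ℚ(R)=1; free=2−1=1
SNF(R) diag = [5] → torsion [5]

Answer: M ≅ ℤ^1 ⊕ ℤ/5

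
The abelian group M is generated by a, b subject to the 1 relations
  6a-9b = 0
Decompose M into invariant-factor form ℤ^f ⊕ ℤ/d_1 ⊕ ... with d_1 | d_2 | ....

rank_ℚ(R)=1; free=2−1=1
SNF(R) diag = [3] → torsion [3]

Answer: M ≅ ℤ^1 ⊕ ℤ/3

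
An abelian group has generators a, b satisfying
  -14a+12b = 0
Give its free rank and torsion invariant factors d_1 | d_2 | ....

Answer: M ≅ ℤ^1 ⊕ ℤ/2

Derivation:
rank_ℚ(R)=1; free=2−1=1
SNF(R) diag = [2] → torsion [2]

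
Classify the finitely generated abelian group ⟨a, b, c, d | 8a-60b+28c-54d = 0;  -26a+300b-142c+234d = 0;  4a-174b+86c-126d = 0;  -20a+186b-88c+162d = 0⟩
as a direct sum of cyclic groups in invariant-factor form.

Answer: M ≅ ℤ/2 ⊕ ℤ/6 ⊕ ℤ/18 ⊕ ℤ/18

Derivation:
rank_ℚ(R)=4; free=4−4=0
SNF(R) diag = [2, 6, 18, 18] → torsion [2, 6, 18, 18]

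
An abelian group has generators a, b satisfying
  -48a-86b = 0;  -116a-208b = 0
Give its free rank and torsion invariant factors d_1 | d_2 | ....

rank_ℚ(R)=2; free=2−2=0
SNF(R) diag = [2, 4] → torsion [2, 4]

Answer: M ≅ ℤ/2 ⊕ ℤ/4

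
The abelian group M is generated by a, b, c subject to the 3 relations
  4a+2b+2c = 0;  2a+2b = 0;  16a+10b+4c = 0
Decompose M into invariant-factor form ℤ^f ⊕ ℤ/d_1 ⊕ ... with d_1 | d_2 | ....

rank_ℚ(R)=3; free=3−3=0
SNF(R) diag = [2, 2, 2] → torsion [2, 2, 2]

Answer: M ≅ ℤ/2 ⊕ ℤ/2 ⊕ ℤ/2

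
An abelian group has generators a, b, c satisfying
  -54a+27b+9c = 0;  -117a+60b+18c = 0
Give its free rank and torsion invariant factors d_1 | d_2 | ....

Answer: M ≅ ℤ^1 ⊕ ℤ/3 ⊕ ℤ/9

Derivation:
rank_ℚ(R)=2; free=3−2=1
SNF(R) diag = [3, 9] → torsion [3, 9]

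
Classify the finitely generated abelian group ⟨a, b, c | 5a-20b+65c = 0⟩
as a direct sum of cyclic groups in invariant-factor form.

Answer: M ≅ ℤ^2 ⊕ ℤ/5

Derivation:
rank_ℚ(R)=1; free=3−1=2
SNF(R) diag = [5] → torsion [5]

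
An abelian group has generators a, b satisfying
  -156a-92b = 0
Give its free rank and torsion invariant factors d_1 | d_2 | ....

Answer: M ≅ ℤ^1 ⊕ ℤ/4

Derivation:
rank_ℚ(R)=1; free=2−1=1
SNF(R) diag = [4] → torsion [4]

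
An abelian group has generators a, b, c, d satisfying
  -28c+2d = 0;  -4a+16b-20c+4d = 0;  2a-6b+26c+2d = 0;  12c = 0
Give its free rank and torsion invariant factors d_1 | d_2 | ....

Answer: M ≅ ℤ/2 ⊕ ℤ/2 ⊕ ℤ/4 ⊕ ℤ/12

Derivation:
rank_ℚ(R)=4; free=4−4=0
SNF(R) diag = [2, 2, 4, 12] → torsion [2, 2, 4, 12]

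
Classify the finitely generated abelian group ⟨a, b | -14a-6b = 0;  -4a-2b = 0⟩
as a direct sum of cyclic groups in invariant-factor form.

rank_ℚ(R)=2; free=2−2=0
SNF(R) diag = [2, 2] → torsion [2, 2]

Answer: M ≅ ℤ/2 ⊕ ℤ/2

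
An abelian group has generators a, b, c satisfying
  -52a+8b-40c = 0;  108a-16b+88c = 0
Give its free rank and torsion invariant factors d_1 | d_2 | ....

rank_ℚ(R)=2; free=3−2=1
SNF(R) diag = [4, 8] → torsion [4, 8]

Answer: M ≅ ℤ^1 ⊕ ℤ/4 ⊕ ℤ/8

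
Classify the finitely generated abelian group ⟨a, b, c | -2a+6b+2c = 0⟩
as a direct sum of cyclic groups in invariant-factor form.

Answer: M ≅ ℤ^2 ⊕ ℤ/2

Derivation:
rank_ℚ(R)=1; free=3−1=2
SNF(R) diag = [2] → torsion [2]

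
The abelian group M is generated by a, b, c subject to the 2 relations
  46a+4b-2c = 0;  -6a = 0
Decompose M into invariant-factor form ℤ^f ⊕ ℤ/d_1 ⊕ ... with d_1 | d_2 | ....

rank_ℚ(R)=2; free=3−2=1
SNF(R) diag = [2, 6] → torsion [2, 6]

Answer: M ≅ ℤ^1 ⊕ ℤ/2 ⊕ ℤ/6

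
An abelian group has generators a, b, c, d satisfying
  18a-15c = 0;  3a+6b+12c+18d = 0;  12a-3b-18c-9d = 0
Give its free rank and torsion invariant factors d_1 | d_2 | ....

rank_ℚ(R)=3; free=4−3=1
SNF(R) diag = [3, 3, 9] → torsion [3, 3, 9]

Answer: M ≅ ℤ^1 ⊕ ℤ/3 ⊕ ℤ/3 ⊕ ℤ/9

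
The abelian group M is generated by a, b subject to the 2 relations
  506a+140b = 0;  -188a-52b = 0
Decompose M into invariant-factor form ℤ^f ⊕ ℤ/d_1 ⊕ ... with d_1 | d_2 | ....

rank_ℚ(R)=2; free=2−2=0
SNF(R) diag = [2, 4] → torsion [2, 4]

Answer: M ≅ ℤ/2 ⊕ ℤ/4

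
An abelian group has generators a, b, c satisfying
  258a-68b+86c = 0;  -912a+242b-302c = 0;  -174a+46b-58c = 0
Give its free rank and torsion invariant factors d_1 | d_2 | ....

rank_ℚ(R)=3; free=3−3=0
SNF(R) diag = [2, 6, 6] → torsion [2, 6, 6]

Answer: M ≅ ℤ/2 ⊕ ℤ/6 ⊕ ℤ/6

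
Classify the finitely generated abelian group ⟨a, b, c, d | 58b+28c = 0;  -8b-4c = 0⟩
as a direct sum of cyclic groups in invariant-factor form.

Answer: M ≅ ℤ^2 ⊕ ℤ/2 ⊕ ℤ/4

Derivation:
rank_ℚ(R)=2; free=4−2=2
SNF(R) diag = [2, 4] → torsion [2, 4]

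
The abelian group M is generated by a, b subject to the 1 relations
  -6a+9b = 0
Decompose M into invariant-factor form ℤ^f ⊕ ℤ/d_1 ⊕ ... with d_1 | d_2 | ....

Answer: M ≅ ℤ^1 ⊕ ℤ/3

Derivation:
rank_ℚ(R)=1; free=2−1=1
SNF(R) diag = [3] → torsion [3]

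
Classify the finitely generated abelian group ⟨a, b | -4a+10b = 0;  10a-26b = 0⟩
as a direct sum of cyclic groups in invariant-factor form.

Answer: M ≅ ℤ/2 ⊕ ℤ/2

Derivation:
rank_ℚ(R)=2; free=2−2=0
SNF(R) diag = [2, 2] → torsion [2, 2]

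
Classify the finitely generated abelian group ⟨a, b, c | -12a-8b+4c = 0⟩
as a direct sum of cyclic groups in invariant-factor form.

Answer: M ≅ ℤ^2 ⊕ ℤ/4

Derivation:
rank_ℚ(R)=1; free=3−1=2
SNF(R) diag = [4] → torsion [4]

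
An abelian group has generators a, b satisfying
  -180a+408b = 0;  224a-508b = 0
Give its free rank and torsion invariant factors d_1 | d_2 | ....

Answer: M ≅ ℤ/4 ⊕ ℤ/12

Derivation:
rank_ℚ(R)=2; free=2−2=0
SNF(R) diag = [4, 12] → torsion [4, 12]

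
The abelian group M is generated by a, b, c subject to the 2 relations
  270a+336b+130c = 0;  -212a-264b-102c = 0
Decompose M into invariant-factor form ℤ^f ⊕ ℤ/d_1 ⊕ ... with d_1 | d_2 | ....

rank_ℚ(R)=2; free=3−2=1
SNF(R) diag = [2, 2] → torsion [2, 2]

Answer: M ≅ ℤ^1 ⊕ ℤ/2 ⊕ ℤ/2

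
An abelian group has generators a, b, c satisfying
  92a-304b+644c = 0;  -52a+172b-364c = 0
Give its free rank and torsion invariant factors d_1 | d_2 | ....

Answer: M ≅ ℤ^1 ⊕ ℤ/4 ⊕ ℤ/4

Derivation:
rank_ℚ(R)=2; free=3−2=1
SNF(R) diag = [4, 4] → torsion [4, 4]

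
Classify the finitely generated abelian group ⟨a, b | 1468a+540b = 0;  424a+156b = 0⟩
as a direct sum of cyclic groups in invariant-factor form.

Answer: M ≅ ℤ/4 ⊕ ℤ/12

Derivation:
rank_ℚ(R)=2; free=2−2=0
SNF(R) diag = [4, 12] → torsion [4, 12]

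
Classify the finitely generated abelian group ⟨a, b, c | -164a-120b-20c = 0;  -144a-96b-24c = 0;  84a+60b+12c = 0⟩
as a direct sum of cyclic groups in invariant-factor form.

Answer: M ≅ ℤ/4 ⊕ ℤ/12 ⊕ ℤ/24

Derivation:
rank_ℚ(R)=3; free=3−3=0
SNF(R) diag = [4, 12, 24] → torsion [4, 12, 24]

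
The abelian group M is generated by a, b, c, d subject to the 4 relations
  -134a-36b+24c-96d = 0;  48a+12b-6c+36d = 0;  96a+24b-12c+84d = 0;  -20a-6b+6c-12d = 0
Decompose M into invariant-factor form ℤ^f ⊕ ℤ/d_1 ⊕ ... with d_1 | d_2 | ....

Answer: M ≅ ℤ/2 ⊕ ℤ/6 ⊕ ℤ/6 ⊕ ℤ/12

Derivation:
rank_ℚ(R)=4; free=4−4=0
SNF(R) diag = [2, 6, 6, 12] → torsion [2, 6, 6, 12]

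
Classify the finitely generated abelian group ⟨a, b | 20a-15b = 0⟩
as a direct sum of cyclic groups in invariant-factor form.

Answer: M ≅ ℤ^1 ⊕ ℤ/5

Derivation:
rank_ℚ(R)=1; free=2−1=1
SNF(R) diag = [5] → torsion [5]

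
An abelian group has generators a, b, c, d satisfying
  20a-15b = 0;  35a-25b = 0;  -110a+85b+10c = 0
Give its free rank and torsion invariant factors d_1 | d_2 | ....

Answer: M ≅ ℤ^1 ⊕ ℤ/5 ⊕ ℤ/5 ⊕ ℤ/10

Derivation:
rank_ℚ(R)=3; free=4−3=1
SNF(R) diag = [5, 5, 10] → torsion [5, 5, 10]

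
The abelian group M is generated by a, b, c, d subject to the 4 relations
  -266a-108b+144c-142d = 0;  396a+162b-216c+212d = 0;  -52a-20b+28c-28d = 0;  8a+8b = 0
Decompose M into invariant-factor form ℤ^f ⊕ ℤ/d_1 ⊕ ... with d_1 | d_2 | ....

Answer: M ≅ ℤ/2 ⊕ ℤ/2 ⊕ ℤ/4 ⊕ ℤ/8

Derivation:
rank_ℚ(R)=4; free=4−4=0
SNF(R) diag = [2, 2, 4, 8] → torsion [2, 2, 4, 8]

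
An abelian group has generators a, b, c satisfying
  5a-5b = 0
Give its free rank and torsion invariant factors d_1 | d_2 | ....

rank_ℚ(R)=1; free=3−1=2
SNF(R) diag = [5] → torsion [5]

Answer: M ≅ ℤ^2 ⊕ ℤ/5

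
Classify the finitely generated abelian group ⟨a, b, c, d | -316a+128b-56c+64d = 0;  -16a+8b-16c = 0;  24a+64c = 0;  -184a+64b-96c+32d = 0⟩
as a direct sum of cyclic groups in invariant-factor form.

rank_ℚ(R)=4; free=4−4=0
SNF(R) diag = [4, 8, 16, 32] → torsion [4, 8, 16, 32]

Answer: M ≅ ℤ/4 ⊕ ℤ/8 ⊕ ℤ/16 ⊕ ℤ/32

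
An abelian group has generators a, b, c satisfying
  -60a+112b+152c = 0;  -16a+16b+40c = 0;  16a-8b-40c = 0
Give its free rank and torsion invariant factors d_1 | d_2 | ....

rank_ℚ(R)=3; free=3−3=0
SNF(R) diag = [4, 8, 8] → torsion [4, 8, 8]

Answer: M ≅ ℤ/4 ⊕ ℤ/8 ⊕ ℤ/8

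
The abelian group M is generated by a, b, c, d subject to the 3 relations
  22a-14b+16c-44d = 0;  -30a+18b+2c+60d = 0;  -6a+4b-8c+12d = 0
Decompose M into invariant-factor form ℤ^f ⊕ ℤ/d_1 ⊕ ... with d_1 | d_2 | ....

rank_ℚ(R)=3; free=4−3=1
SNF(R) diag = [2, 2, 2] → torsion [2, 2, 2]

Answer: M ≅ ℤ^1 ⊕ ℤ/2 ⊕ ℤ/2 ⊕ ℤ/2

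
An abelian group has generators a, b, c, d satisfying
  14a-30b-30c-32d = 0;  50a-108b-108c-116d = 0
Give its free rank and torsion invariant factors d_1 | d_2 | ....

Answer: M ≅ ℤ^2 ⊕ ℤ/2 ⊕ ℤ/6

Derivation:
rank_ℚ(R)=2; free=4−2=2
SNF(R) diag = [2, 6] → torsion [2, 6]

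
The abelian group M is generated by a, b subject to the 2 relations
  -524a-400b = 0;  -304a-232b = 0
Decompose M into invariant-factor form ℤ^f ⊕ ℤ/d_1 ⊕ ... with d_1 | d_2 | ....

rank_ℚ(R)=2; free=2−2=0
SNF(R) diag = [4, 8] → torsion [4, 8]

Answer: M ≅ ℤ/4 ⊕ ℤ/8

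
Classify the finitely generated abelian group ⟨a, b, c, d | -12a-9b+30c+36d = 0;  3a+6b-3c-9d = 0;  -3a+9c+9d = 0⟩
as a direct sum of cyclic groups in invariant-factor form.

rank_ℚ(R)=3; free=4−3=1
SNF(R) diag = [3, 3, 6] → torsion [3, 3, 6]

Answer: M ≅ ℤ^1 ⊕ ℤ/3 ⊕ ℤ/3 ⊕ ℤ/6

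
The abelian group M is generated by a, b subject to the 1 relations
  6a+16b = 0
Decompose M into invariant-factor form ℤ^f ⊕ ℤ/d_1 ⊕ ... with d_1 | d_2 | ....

Answer: M ≅ ℤ^1 ⊕ ℤ/2

Derivation:
rank_ℚ(R)=1; free=2−1=1
SNF(R) diag = [2] → torsion [2]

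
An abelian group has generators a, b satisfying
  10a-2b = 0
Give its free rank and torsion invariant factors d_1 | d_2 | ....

rank_ℚ(R)=1; free=2−1=1
SNF(R) diag = [2] → torsion [2]

Answer: M ≅ ℤ^1 ⊕ ℤ/2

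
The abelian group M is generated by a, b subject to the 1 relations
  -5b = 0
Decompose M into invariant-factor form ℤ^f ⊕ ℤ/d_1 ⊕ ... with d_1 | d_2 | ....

Answer: M ≅ ℤ^1 ⊕ ℤ/5

Derivation:
rank_ℚ(R)=1; free=2−1=1
SNF(R) diag = [5] → torsion [5]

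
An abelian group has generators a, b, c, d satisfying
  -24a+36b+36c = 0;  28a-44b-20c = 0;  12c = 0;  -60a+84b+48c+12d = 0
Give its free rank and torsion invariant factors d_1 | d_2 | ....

rank_ℚ(R)=4; free=4−4=0
SNF(R) diag = [4, 12, 12, 12] → torsion [4, 12, 12, 12]

Answer: M ≅ ℤ/4 ⊕ ℤ/12 ⊕ ℤ/12 ⊕ ℤ/12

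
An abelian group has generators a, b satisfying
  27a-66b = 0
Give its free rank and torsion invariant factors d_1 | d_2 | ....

Answer: M ≅ ℤ^1 ⊕ ℤ/3

Derivation:
rank_ℚ(R)=1; free=2−1=1
SNF(R) diag = [3] → torsion [3]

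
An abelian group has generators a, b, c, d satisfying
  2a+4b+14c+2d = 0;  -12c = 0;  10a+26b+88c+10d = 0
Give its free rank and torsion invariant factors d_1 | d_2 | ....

Answer: M ≅ ℤ^1 ⊕ ℤ/2 ⊕ ℤ/6 ⊕ ℤ/12

Derivation:
rank_ℚ(R)=3; free=4−3=1
SNF(R) diag = [2, 6, 12] → torsion [2, 6, 12]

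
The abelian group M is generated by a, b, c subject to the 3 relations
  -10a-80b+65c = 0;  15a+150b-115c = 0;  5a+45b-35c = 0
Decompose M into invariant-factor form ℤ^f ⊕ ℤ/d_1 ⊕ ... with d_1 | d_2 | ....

Answer: M ≅ ℤ/5 ⊕ ℤ/5 ⊕ ℤ/5

Derivation:
rank_ℚ(R)=3; free=3−3=0
SNF(R) diag = [5, 5, 5] → torsion [5, 5, 5]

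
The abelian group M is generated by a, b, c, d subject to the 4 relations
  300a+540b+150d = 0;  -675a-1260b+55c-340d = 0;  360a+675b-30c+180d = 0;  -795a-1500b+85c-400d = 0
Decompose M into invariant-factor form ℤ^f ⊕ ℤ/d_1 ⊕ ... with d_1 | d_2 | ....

Answer: M ≅ ℤ/5 ⊕ ℤ/15 ⊕ ℤ/30 ⊕ ℤ/30

Derivation:
rank_ℚ(R)=4; free=4−4=0
SNF(R) diag = [5, 15, 30, 30] → torsion [5, 15, 30, 30]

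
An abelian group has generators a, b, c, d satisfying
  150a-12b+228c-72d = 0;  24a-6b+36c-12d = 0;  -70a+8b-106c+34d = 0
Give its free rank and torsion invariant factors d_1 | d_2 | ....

Answer: M ≅ ℤ^1 ⊕ ℤ/2 ⊕ ℤ/6 ⊕ ℤ/6

Derivation:
rank_ℚ(R)=3; free=4−3=1
SNF(R) diag = [2, 6, 6] → torsion [2, 6, 6]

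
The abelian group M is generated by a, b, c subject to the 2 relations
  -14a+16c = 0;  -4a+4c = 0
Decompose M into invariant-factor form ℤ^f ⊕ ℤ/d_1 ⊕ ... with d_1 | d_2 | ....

rank_ℚ(R)=2; free=3−2=1
SNF(R) diag = [2, 4] → torsion [2, 4]

Answer: M ≅ ℤ^1 ⊕ ℤ/2 ⊕ ℤ/4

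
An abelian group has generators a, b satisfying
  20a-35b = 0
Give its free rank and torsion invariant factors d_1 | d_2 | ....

Answer: M ≅ ℤ^1 ⊕ ℤ/5

Derivation:
rank_ℚ(R)=1; free=2−1=1
SNF(R) diag = [5] → torsion [5]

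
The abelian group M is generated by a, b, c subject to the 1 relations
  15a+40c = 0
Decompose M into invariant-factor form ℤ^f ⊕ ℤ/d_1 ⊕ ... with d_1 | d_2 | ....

Answer: M ≅ ℤ^2 ⊕ ℤ/5

Derivation:
rank_ℚ(R)=1; free=3−1=2
SNF(R) diag = [5] → torsion [5]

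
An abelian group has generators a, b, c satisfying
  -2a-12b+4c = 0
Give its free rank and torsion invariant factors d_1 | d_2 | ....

rank_ℚ(R)=1; free=3−1=2
SNF(R) diag = [2] → torsion [2]

Answer: M ≅ ℤ^2 ⊕ ℤ/2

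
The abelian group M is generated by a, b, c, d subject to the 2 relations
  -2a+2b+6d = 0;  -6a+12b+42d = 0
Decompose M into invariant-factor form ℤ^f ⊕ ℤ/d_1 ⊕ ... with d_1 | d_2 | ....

rank_ℚ(R)=2; free=4−2=2
SNF(R) diag = [2, 6] → torsion [2, 6]

Answer: M ≅ ℤ^2 ⊕ ℤ/2 ⊕ ℤ/6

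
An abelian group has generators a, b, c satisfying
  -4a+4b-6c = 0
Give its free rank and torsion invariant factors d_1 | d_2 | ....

rank_ℚ(R)=1; free=3−1=2
SNF(R) diag = [2] → torsion [2]

Answer: M ≅ ℤ^2 ⊕ ℤ/2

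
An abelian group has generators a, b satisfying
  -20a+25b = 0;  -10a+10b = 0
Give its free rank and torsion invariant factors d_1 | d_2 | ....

Answer: M ≅ ℤ/5 ⊕ ℤ/10

Derivation:
rank_ℚ(R)=2; free=2−2=0
SNF(R) diag = [5, 10] → torsion [5, 10]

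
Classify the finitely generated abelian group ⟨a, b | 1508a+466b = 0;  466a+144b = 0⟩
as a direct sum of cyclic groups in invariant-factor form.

rank_ℚ(R)=2; free=2−2=0
SNF(R) diag = [2, 2] → torsion [2, 2]

Answer: M ≅ ℤ/2 ⊕ ℤ/2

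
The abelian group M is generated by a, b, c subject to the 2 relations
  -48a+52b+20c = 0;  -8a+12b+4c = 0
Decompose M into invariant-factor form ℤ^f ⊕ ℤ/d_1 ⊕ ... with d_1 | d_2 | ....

Answer: M ≅ ℤ^1 ⊕ ℤ/4 ⊕ ℤ/8

Derivation:
rank_ℚ(R)=2; free=3−2=1
SNF(R) diag = [4, 8] → torsion [4, 8]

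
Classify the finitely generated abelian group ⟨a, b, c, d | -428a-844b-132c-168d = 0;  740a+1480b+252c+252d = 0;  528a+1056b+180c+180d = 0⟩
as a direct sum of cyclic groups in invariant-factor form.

Answer: M ≅ ℤ^1 ⊕ ℤ/4 ⊕ ℤ/12 ⊕ ℤ/36

Derivation:
rank_ℚ(R)=3; free=4−3=1
SNF(R) diag = [4, 12, 36] → torsion [4, 12, 36]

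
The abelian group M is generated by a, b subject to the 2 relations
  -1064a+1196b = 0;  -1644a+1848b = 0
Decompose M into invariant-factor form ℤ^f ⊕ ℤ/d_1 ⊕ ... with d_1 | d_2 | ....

rank_ℚ(R)=2; free=2−2=0
SNF(R) diag = [4, 12] → torsion [4, 12]

Answer: M ≅ ℤ/4 ⊕ ℤ/12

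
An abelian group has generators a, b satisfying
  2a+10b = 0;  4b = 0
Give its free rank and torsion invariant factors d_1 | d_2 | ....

Answer: M ≅ ℤ/2 ⊕ ℤ/4

Derivation:
rank_ℚ(R)=2; free=2−2=0
SNF(R) diag = [2, 4] → torsion [2, 4]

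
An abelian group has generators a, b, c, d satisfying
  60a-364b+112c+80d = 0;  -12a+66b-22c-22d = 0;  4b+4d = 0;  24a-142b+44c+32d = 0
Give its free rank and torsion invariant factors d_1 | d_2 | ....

Answer: M ≅ ℤ/2 ⊕ ℤ/2 ⊕ ℤ/4 ⊕ ℤ/12

Derivation:
rank_ℚ(R)=4; free=4−4=0
SNF(R) diag = [2, 2, 4, 12] → torsion [2, 2, 4, 12]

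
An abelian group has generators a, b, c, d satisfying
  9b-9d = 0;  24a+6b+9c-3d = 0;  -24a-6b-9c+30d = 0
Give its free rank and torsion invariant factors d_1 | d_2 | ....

rank_ℚ(R)=3; free=4−3=1
SNF(R) diag = [3, 9, 27] → torsion [3, 9, 27]

Answer: M ≅ ℤ^1 ⊕ ℤ/3 ⊕ ℤ/9 ⊕ ℤ/27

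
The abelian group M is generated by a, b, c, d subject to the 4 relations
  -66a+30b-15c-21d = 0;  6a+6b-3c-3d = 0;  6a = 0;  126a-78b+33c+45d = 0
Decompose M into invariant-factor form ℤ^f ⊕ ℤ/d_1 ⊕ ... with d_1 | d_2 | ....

rank_ℚ(R)=4; free=4−4=0
SNF(R) diag = [3, 6, 6, 12] → torsion [3, 6, 6, 12]

Answer: M ≅ ℤ/3 ⊕ ℤ/6 ⊕ ℤ/6 ⊕ ℤ/12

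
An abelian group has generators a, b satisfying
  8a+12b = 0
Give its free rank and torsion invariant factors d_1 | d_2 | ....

rank_ℚ(R)=1; free=2−1=1
SNF(R) diag = [4] → torsion [4]

Answer: M ≅ ℤ^1 ⊕ ℤ/4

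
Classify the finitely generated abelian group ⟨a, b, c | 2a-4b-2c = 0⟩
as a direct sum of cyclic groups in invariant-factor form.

rank_ℚ(R)=1; free=3−1=2
SNF(R) diag = [2] → torsion [2]

Answer: M ≅ ℤ^2 ⊕ ℤ/2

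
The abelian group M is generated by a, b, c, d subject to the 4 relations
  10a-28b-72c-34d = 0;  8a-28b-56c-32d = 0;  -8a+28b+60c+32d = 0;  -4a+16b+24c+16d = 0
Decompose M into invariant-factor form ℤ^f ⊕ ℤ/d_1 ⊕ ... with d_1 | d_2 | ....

rank_ℚ(R)=4; free=4−4=0
SNF(R) diag = [2, 4, 4, 12] → torsion [2, 4, 4, 12]

Answer: M ≅ ℤ/2 ⊕ ℤ/4 ⊕ ℤ/4 ⊕ ℤ/12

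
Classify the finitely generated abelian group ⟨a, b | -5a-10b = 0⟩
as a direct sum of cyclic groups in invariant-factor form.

Answer: M ≅ ℤ^1 ⊕ ℤ/5

Derivation:
rank_ℚ(R)=1; free=2−1=1
SNF(R) diag = [5] → torsion [5]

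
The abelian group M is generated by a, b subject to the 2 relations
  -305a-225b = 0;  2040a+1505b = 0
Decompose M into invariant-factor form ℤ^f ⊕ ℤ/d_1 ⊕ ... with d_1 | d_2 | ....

rank_ℚ(R)=2; free=2−2=0
SNF(R) diag = [5, 5] → torsion [5, 5]

Answer: M ≅ ℤ/5 ⊕ ℤ/5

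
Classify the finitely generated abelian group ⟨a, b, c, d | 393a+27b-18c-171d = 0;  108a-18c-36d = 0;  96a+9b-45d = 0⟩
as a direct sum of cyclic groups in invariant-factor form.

rank_ℚ(R)=3; free=4−3=1
SNF(R) diag = [3, 9, 18] → torsion [3, 9, 18]

Answer: M ≅ ℤ^1 ⊕ ℤ/3 ⊕ ℤ/9 ⊕ ℤ/18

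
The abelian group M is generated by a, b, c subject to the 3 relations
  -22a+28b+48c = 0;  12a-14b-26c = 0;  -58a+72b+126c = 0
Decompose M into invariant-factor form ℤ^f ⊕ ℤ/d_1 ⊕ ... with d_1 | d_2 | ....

Answer: M ≅ ℤ/2 ⊕ ℤ/2 ⊕ ℤ/2

Derivation:
rank_ℚ(R)=3; free=3−3=0
SNF(R) diag = [2, 2, 2] → torsion [2, 2, 2]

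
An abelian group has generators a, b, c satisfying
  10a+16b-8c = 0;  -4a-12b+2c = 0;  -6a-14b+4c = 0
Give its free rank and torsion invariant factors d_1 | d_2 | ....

Answer: M ≅ ℤ/2 ⊕ ℤ/2 ⊕ ℤ/2

Derivation:
rank_ℚ(R)=3; free=3−3=0
SNF(R) diag = [2, 2, 2] → torsion [2, 2, 2]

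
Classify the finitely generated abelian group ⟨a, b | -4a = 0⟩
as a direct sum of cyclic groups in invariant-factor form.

rank_ℚ(R)=1; free=2−1=1
SNF(R) diag = [4] → torsion [4]

Answer: M ≅ ℤ^1 ⊕ ℤ/4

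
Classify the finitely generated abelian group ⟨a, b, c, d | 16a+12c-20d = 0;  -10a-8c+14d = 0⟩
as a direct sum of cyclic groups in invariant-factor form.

Answer: M ≅ ℤ^2 ⊕ ℤ/2 ⊕ ℤ/4

Derivation:
rank_ℚ(R)=2; free=4−2=2
SNF(R) diag = [2, 4] → torsion [2, 4]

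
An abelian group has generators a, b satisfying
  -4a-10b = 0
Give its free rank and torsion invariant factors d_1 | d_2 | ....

Answer: M ≅ ℤ^1 ⊕ ℤ/2

Derivation:
rank_ℚ(R)=1; free=2−1=1
SNF(R) diag = [2] → torsion [2]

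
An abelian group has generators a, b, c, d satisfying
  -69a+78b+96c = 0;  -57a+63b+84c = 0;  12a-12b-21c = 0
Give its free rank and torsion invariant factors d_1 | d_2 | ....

Answer: M ≅ ℤ^1 ⊕ ℤ/3 ⊕ ℤ/3 ⊕ ℤ/9

Derivation:
rank_ℚ(R)=3; free=4−3=1
SNF(R) diag = [3, 3, 9] → torsion [3, 3, 9]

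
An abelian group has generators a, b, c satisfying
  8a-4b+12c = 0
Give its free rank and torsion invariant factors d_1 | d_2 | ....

rank_ℚ(R)=1; free=3−1=2
SNF(R) diag = [4] → torsion [4]

Answer: M ≅ ℤ^2 ⊕ ℤ/4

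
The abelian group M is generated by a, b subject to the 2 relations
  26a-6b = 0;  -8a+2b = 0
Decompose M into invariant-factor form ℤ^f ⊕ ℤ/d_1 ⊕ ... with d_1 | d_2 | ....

rank_ℚ(R)=2; free=2−2=0
SNF(R) diag = [2, 2] → torsion [2, 2]

Answer: M ≅ ℤ/2 ⊕ ℤ/2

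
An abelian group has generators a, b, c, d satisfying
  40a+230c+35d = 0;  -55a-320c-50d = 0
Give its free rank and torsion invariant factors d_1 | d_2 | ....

Answer: M ≅ ℤ^2 ⊕ ℤ/5 ⊕ ℤ/15

Derivation:
rank_ℚ(R)=2; free=4−2=2
SNF(R) diag = [5, 15] → torsion [5, 15]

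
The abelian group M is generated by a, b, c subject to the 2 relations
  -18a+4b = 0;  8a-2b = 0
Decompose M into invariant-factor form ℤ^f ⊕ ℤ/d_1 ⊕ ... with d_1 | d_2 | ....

Answer: M ≅ ℤ^1 ⊕ ℤ/2 ⊕ ℤ/2

Derivation:
rank_ℚ(R)=2; free=3−2=1
SNF(R) diag = [2, 2] → torsion [2, 2]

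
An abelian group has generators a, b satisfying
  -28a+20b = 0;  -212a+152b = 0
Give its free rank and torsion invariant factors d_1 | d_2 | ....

Answer: M ≅ ℤ/4 ⊕ ℤ/4

Derivation:
rank_ℚ(R)=2; free=2−2=0
SNF(R) diag = [4, 4] → torsion [4, 4]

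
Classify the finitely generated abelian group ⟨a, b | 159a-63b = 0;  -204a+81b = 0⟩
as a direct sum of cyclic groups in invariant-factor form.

Answer: M ≅ ℤ/3 ⊕ ℤ/9

Derivation:
rank_ℚ(R)=2; free=2−2=0
SNF(R) diag = [3, 9] → torsion [3, 9]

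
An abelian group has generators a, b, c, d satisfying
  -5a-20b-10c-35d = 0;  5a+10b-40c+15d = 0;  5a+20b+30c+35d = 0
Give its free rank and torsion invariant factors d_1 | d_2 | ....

rank_ℚ(R)=3; free=4−3=1
SNF(R) diag = [5, 10, 20] → torsion [5, 10, 20]

Answer: M ≅ ℤ^1 ⊕ ℤ/5 ⊕ ℤ/10 ⊕ ℤ/20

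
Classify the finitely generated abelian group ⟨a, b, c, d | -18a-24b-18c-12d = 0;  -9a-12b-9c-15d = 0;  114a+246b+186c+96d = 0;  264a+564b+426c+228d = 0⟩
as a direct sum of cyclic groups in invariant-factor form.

rank_ℚ(R)=4; free=4−4=0
SNF(R) diag = [3, 6, 18, 18] → torsion [3, 6, 18, 18]

Answer: M ≅ ℤ/3 ⊕ ℤ/6 ⊕ ℤ/18 ⊕ ℤ/18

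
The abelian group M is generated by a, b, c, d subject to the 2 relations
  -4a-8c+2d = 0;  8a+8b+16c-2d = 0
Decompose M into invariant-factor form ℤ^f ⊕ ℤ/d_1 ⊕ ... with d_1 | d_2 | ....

rank_ℚ(R)=2; free=4−2=2
SNF(R) diag = [2, 4] → torsion [2, 4]

Answer: M ≅ ℤ^2 ⊕ ℤ/2 ⊕ ℤ/4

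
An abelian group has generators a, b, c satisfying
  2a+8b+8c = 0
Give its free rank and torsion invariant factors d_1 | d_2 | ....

rank_ℚ(R)=1; free=3−1=2
SNF(R) diag = [2] → torsion [2]

Answer: M ≅ ℤ^2 ⊕ ℤ/2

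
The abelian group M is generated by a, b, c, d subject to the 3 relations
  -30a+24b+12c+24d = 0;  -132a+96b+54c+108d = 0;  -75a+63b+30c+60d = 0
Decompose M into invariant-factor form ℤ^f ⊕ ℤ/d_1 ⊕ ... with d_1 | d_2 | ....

Answer: M ≅ ℤ^1 ⊕ ℤ/3 ⊕ ℤ/6 ⊕ ℤ/6

Derivation:
rank_ℚ(R)=3; free=4−3=1
SNF(R) diag = [3, 6, 6] → torsion [3, 6, 6]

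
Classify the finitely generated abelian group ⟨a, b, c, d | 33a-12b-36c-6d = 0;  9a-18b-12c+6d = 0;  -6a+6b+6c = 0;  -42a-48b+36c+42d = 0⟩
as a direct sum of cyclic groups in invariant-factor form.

Answer: M ≅ ℤ/3 ⊕ ℤ/6 ⊕ ℤ/6 ⊕ ℤ/6

Derivation:
rank_ℚ(R)=4; free=4−4=0
SNF(R) diag = [3, 6, 6, 6] → torsion [3, 6, 6, 6]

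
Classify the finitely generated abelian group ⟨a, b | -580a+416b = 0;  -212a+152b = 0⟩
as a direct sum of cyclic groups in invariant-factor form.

rank_ℚ(R)=2; free=2−2=0
SNF(R) diag = [4, 8] → torsion [4, 8]

Answer: M ≅ ℤ/4 ⊕ ℤ/8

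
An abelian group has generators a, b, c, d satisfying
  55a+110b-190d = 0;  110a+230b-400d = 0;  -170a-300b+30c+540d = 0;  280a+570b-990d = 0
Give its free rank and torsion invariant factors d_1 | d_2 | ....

rank_ℚ(R)=4; free=4−4=0
SNF(R) diag = [5, 10, 30, 30] → torsion [5, 10, 30, 30]

Answer: M ≅ ℤ/5 ⊕ ℤ/10 ⊕ ℤ/30 ⊕ ℤ/30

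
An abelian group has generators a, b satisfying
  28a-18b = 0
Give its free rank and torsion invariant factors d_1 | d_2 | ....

Answer: M ≅ ℤ^1 ⊕ ℤ/2

Derivation:
rank_ℚ(R)=1; free=2−1=1
SNF(R) diag = [2] → torsion [2]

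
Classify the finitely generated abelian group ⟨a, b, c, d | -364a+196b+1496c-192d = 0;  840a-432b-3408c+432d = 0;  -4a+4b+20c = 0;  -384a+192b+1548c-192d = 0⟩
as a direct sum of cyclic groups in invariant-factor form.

rank_ℚ(R)=4; free=4−4=0
SNF(R) diag = [4, 12, 24, 48] → torsion [4, 12, 24, 48]

Answer: M ≅ ℤ/4 ⊕ ℤ/12 ⊕ ℤ/24 ⊕ ℤ/48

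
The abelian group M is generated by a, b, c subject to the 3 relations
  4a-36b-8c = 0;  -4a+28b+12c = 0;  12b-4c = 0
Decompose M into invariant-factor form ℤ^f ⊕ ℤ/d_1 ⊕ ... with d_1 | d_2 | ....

Answer: M ≅ ℤ/4 ⊕ ℤ/4 ⊕ ℤ/4

Derivation:
rank_ℚ(R)=3; free=3−3=0
SNF(R) diag = [4, 4, 4] → torsion [4, 4, 4]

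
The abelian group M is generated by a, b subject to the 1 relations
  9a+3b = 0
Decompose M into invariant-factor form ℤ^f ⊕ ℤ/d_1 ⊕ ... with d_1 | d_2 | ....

rank_ℚ(R)=1; free=2−1=1
SNF(R) diag = [3] → torsion [3]

Answer: M ≅ ℤ^1 ⊕ ℤ/3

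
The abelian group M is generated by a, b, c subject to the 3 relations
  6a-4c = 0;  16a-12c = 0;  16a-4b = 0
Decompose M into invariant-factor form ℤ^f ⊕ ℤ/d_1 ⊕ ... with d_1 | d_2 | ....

rank_ℚ(R)=3; free=3−3=0
SNF(R) diag = [2, 4, 4] → torsion [2, 4, 4]

Answer: M ≅ ℤ/2 ⊕ ℤ/4 ⊕ ℤ/4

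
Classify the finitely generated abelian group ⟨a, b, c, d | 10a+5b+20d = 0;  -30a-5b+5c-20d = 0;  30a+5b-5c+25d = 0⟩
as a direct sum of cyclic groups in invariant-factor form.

rank_ℚ(R)=3; free=4−3=1
SNF(R) diag = [5, 5, 5] → torsion [5, 5, 5]

Answer: M ≅ ℤ^1 ⊕ ℤ/5 ⊕ ℤ/5 ⊕ ℤ/5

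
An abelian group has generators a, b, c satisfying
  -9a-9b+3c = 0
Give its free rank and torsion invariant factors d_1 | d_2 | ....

Answer: M ≅ ℤ^2 ⊕ ℤ/3

Derivation:
rank_ℚ(R)=1; free=3−1=2
SNF(R) diag = [3] → torsion [3]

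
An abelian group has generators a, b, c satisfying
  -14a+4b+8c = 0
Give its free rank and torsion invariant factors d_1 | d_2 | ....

Answer: M ≅ ℤ^2 ⊕ ℤ/2

Derivation:
rank_ℚ(R)=1; free=3−1=2
SNF(R) diag = [2] → torsion [2]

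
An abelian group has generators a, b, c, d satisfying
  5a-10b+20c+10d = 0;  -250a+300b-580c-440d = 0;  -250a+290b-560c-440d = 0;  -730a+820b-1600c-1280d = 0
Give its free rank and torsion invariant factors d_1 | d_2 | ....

rank_ℚ(R)=4; free=4−4=0
SNF(R) diag = [5, 10, 20, 60] → torsion [5, 10, 20, 60]

Answer: M ≅ ℤ/5 ⊕ ℤ/10 ⊕ ℤ/20 ⊕ ℤ/60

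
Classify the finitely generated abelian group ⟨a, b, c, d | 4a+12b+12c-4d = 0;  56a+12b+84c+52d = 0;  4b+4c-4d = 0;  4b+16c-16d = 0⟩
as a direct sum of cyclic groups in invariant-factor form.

Answer: M ≅ ℤ/4 ⊕ ℤ/4 ⊕ ℤ/12 ⊕ ℤ/24

Derivation:
rank_ℚ(R)=4; free=4−4=0
SNF(R) diag = [4, 4, 12, 24] → torsion [4, 4, 12, 24]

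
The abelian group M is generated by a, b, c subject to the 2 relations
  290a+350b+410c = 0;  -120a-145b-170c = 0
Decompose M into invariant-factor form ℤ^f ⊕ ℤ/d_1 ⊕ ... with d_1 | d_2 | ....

rank_ℚ(R)=2; free=3−2=1
SNF(R) diag = [5, 10] → torsion [5, 10]

Answer: M ≅ ℤ^1 ⊕ ℤ/5 ⊕ ℤ/10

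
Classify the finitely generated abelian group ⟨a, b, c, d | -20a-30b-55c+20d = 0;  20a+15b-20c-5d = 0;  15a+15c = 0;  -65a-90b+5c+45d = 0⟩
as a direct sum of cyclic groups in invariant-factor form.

rank_ℚ(R)=4; free=4−4=0
SNF(R) diag = [5, 5, 15, 15] → torsion [5, 5, 15, 15]

Answer: M ≅ ℤ/5 ⊕ ℤ/5 ⊕ ℤ/15 ⊕ ℤ/15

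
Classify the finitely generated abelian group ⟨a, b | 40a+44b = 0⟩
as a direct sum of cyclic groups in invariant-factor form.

Answer: M ≅ ℤ^1 ⊕ ℤ/4

Derivation:
rank_ℚ(R)=1; free=2−1=1
SNF(R) diag = [4] → torsion [4]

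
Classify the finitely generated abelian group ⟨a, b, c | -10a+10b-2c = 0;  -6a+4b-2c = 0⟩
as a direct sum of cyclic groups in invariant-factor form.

rank_ℚ(R)=2; free=3−2=1
SNF(R) diag = [2, 2] → torsion [2, 2]

Answer: M ≅ ℤ^1 ⊕ ℤ/2 ⊕ ℤ/2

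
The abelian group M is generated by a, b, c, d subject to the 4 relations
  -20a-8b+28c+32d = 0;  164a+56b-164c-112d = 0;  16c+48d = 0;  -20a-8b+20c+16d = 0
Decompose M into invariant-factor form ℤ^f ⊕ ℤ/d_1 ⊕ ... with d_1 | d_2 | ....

Answer: M ≅ ℤ/4 ⊕ ℤ/8 ⊕ ℤ/16 ⊕ ℤ/48

Derivation:
rank_ℚ(R)=4; free=4−4=0
SNF(R) diag = [4, 8, 16, 48] → torsion [4, 8, 16, 48]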